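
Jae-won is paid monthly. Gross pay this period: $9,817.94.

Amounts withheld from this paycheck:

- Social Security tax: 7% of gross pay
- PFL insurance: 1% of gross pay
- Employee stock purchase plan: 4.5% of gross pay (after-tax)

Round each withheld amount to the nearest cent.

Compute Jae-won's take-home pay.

Social Security tax: $9,817.94 × 0.07 = $687.26
PFL insurance: $9,817.94 × 0.01 = $98.18
Employee stock purchase plan: $9,817.94 × 0.045 = $441.81
Total deductions = $687.26 + $98.18 + $441.81 = $1,227.25
Net pay = $9,817.94 − $1,227.25 = $8,590.69

$8,590.69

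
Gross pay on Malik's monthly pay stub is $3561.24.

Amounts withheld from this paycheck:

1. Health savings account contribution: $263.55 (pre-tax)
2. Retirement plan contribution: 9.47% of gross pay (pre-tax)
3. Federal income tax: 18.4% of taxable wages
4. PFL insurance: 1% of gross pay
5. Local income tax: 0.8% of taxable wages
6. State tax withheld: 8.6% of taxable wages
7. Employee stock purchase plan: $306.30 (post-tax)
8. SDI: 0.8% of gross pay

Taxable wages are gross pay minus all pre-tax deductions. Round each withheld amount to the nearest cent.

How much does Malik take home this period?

Retirement plan contribution: $3561.24 × 0.0947 = $337.25
Health savings account contribution: $263.55
Pre-tax total = $337.25 + $263.55 = $600.80
Taxable wages = $3561.24 − $600.80 = $2960.44
State tax withheld: $2960.44 × 0.086 = $254.60
Federal income tax: $2960.44 × 0.184 = $544.72
Local income tax: $2960.44 × 0.008 = $23.68
PFL insurance: $3561.24 × 0.01 = $35.61
SDI: $3561.24 × 0.008 = $28.49
Employee stock purchase plan: $306.30
Total deductions = $337.25 + $263.55 + $254.60 + $544.72 + $23.68 + $35.61 + $28.49 + $306.30 = $1794.20
Net pay = $3561.24 − $1794.20 = $1767.04

$1767.04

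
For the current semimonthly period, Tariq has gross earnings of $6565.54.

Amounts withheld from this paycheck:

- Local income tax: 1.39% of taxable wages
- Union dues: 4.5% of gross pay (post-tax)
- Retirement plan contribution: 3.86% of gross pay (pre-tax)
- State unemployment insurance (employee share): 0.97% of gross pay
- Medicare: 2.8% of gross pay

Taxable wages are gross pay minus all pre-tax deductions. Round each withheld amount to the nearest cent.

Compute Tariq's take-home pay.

Retirement plan contribution: $6565.54 × 0.0386 = $253.43
Taxable wages = $6565.54 − $253.43 = $6312.11
Local income tax: $6312.11 × 0.0139 = $87.74
Medicare: $6565.54 × 0.028 = $183.84
State unemployment insurance (employee share): $6565.54 × 0.0097 = $63.69
Union dues: $6565.54 × 0.045 = $295.45
Total deductions = $253.43 + $87.74 + $183.84 + $63.69 + $295.45 = $884.15
Net pay = $6565.54 − $884.15 = $5681.39

$5681.39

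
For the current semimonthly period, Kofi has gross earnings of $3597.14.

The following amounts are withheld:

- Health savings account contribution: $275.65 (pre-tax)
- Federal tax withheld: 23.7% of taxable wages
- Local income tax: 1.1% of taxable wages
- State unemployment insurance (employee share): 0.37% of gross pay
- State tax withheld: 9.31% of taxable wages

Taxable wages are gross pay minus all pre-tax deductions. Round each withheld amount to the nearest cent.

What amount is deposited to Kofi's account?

$2175.22

Health savings account contribution: $275.65
Taxable wages = $3597.14 − $275.65 = $3321.49
Federal tax withheld: $3321.49 × 0.237 = $787.19
State tax withheld: $3321.49 × 0.0931 = $309.23
Local income tax: $3321.49 × 0.011 = $36.54
State unemployment insurance (employee share): $3597.14 × 0.0037 = $13.31
Total deductions = $275.65 + $787.19 + $309.23 + $36.54 + $13.31 = $1421.92
Net pay = $3597.14 − $1421.92 = $2175.22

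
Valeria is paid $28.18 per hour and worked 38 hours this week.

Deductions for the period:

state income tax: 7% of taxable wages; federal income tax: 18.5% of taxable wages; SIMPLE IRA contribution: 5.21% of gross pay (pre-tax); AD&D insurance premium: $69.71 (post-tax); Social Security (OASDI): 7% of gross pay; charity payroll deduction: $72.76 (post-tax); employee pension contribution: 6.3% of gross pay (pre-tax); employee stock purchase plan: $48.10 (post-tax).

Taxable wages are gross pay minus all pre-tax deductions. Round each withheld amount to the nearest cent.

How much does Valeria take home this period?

$440.43

Gross pay: 38 × $28.18 = $1,070.84
SIMPLE IRA contribution: $1,070.84 × 0.0521 = $55.79
Employee pension contribution: $1,070.84 × 0.063 = $67.46
Pre-tax total = $55.79 + $67.46 = $123.25
Taxable wages = $1,070.84 − $123.25 = $947.59
Federal income tax: $947.59 × 0.185 = $175.30
State income tax: $947.59 × 0.07 = $66.33
Social Security (OASDI): $1,070.84 × 0.07 = $74.96
Charity payroll deduction: $72.76
Employee stock purchase plan: $48.10
AD&D insurance premium: $69.71
Total deductions = $55.79 + $67.46 + $175.30 + $66.33 + $74.96 + $72.76 + $48.10 + $69.71 = $630.41
Net pay = $1,070.84 − $630.41 = $440.43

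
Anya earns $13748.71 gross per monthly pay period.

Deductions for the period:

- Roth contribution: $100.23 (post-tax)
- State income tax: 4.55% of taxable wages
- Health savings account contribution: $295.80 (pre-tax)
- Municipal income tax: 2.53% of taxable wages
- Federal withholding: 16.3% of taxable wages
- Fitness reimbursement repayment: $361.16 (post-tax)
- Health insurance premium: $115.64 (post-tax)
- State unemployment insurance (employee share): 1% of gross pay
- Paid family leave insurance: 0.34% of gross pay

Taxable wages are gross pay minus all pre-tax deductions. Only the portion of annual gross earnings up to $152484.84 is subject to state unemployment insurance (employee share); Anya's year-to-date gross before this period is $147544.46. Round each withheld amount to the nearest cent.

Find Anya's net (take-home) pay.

Health savings account contribution: $295.80
Taxable wages = $13748.71 − $295.80 = $13452.91
Federal withholding: $13452.91 × 0.163 = $2192.82
Municipal income tax: $13452.91 × 0.0253 = $340.36
State income tax: $13452.91 × 0.0455 = $612.11
Paid family leave insurance: $13748.71 × 0.0034 = $46.75
State unemployment insurance (employee share): only $152484.84 − $147544.46 = $4940.38 of this check is subject → $4940.38 × 0.01 = $49.40
Fitness reimbursement repayment: $361.16
Roth contribution: $100.23
Health insurance premium: $115.64
Total deductions = $295.80 + $2192.82 + $340.36 + $612.11 + $46.75 + $49.40 + $361.16 + $100.23 + $115.64 = $4114.27
Net pay = $13748.71 − $4114.27 = $9634.44

$9634.44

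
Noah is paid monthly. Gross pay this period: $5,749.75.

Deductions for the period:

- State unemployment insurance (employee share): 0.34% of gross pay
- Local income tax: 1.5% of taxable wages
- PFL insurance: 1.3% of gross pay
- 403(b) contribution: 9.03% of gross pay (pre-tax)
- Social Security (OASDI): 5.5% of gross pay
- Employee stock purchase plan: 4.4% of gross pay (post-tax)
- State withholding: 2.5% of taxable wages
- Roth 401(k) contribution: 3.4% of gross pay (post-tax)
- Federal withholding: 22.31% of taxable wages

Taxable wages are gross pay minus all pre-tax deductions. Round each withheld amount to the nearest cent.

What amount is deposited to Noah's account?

$2,995.37

403(b) contribution: $5,749.75 × 0.0903 = $519.20
Taxable wages = $5,749.75 − $519.20 = $5,230.55
Federal withholding: $5,230.55 × 0.2231 = $1,166.94
State withholding: $5,230.55 × 0.025 = $130.76
Local income tax: $5,230.55 × 0.015 = $78.46
State unemployment insurance (employee share): $5,749.75 × 0.0034 = $19.55
PFL insurance: $5,749.75 × 0.013 = $74.75
Social Security (OASDI): $5,749.75 × 0.055 = $316.24
Employee stock purchase plan: $5,749.75 × 0.044 = $252.99
Roth 401(k) contribution: $5,749.75 × 0.034 = $195.49
Total deductions = $519.20 + $1,166.94 + $130.76 + $78.46 + $19.55 + $74.75 + $316.24 + $252.99 + $195.49 = $2,754.38
Net pay = $5,749.75 − $2,754.38 = $2,995.37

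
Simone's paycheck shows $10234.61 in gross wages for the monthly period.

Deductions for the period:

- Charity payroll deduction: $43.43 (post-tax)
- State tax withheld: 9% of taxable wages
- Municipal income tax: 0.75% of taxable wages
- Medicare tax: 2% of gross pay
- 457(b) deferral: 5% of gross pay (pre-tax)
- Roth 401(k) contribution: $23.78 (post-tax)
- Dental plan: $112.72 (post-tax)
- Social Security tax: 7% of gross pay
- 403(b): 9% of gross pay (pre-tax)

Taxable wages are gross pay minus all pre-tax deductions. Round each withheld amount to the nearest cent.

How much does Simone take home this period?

457(b) deferral: $10234.61 × 0.05 = $511.73
403(b): $10234.61 × 0.09 = $921.11
Pre-tax total = $511.73 + $921.11 = $1432.84
Taxable wages = $10234.61 − $1432.84 = $8801.77
Municipal income tax: $8801.77 × 0.0075 = $66.01
State tax withheld: $8801.77 × 0.09 = $792.16
Social Security tax: $10234.61 × 0.07 = $716.42
Medicare tax: $10234.61 × 0.02 = $204.69
Dental plan: $112.72
Charity payroll deduction: $43.43
Roth 401(k) contribution: $23.78
Total deductions = $511.73 + $921.11 + $66.01 + $792.16 + $716.42 + $204.69 + $112.72 + $43.43 + $23.78 = $3392.05
Net pay = $10234.61 − $3392.05 = $6842.56

$6842.56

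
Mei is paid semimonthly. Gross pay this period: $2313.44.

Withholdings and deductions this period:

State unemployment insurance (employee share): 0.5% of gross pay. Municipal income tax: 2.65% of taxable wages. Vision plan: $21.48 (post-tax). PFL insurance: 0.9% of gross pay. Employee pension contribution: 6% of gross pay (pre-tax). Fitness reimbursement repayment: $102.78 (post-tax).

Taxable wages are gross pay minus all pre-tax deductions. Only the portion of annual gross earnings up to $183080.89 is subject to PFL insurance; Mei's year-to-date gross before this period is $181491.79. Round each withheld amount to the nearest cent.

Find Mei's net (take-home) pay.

Employee pension contribution: $2313.44 × 0.06 = $138.81
Taxable wages = $2313.44 − $138.81 = $2174.63
Municipal income tax: $2174.63 × 0.0265 = $57.63
PFL insurance: only $183080.89 − $181491.79 = $1589.10 of this check is subject → $1589.10 × 0.009 = $14.30
State unemployment insurance (employee share): $2313.44 × 0.005 = $11.57
Vision plan: $21.48
Fitness reimbursement repayment: $102.78
Total deductions = $138.81 + $57.63 + $14.30 + $11.57 + $21.48 + $102.78 = $346.57
Net pay = $2313.44 − $346.57 = $1966.87

$1966.87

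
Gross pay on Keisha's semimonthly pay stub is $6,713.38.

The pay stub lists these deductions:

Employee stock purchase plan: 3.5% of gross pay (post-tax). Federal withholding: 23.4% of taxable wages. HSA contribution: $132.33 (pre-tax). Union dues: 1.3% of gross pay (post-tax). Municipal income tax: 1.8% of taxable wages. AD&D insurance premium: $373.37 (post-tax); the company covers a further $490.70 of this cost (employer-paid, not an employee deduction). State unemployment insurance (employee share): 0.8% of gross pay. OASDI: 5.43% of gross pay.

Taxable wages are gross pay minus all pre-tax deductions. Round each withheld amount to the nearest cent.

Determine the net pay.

HSA contribution: $132.33
Taxable wages = $6,713.38 − $132.33 = $6,581.05
Federal withholding: $6,581.05 × 0.234 = $1,539.97
Municipal income tax: $6,581.05 × 0.018 = $118.46
OASDI: $6,713.38 × 0.0543 = $364.54
State unemployment insurance (employee share): $6,713.38 × 0.008 = $53.71
Union dues: $6,713.38 × 0.013 = $87.27
Employee stock purchase plan: $6,713.38 × 0.035 = $234.97
AD&D insurance premium: $373.37
(Employer's $490.70 toward AD&D insurance premium is not withheld from the employee.)
Total deductions = $132.33 + $1,539.97 + $118.46 + $364.54 + $53.71 + $87.27 + $234.97 + $373.37 = $2,904.62
Net pay = $6,713.38 − $2,904.62 = $3,808.76

$3,808.76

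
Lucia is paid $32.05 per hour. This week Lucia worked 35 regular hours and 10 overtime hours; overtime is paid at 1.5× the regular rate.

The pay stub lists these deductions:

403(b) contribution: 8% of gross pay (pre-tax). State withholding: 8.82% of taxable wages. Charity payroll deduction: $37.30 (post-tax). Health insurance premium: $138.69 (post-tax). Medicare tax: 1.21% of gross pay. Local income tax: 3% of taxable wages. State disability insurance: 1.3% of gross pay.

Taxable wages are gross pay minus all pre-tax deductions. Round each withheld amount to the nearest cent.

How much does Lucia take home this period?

Regular pay: 35 × $32.05 = $1,121.75
Overtime pay: 10 × $32.05 × 1.5 = $480.75
Gross pay = $1,121.75 + $480.75 = $1,602.50
403(b) contribution: $1,602.50 × 0.08 = $128.20
Taxable wages = $1,602.50 − $128.20 = $1,474.30
Local income tax: $1,474.30 × 0.03 = $44.23
State withholding: $1,474.30 × 0.0882 = $130.03
Medicare tax: $1,602.50 × 0.0121 = $19.39
State disability insurance: $1,602.50 × 0.013 = $20.83
Health insurance premium: $138.69
Charity payroll deduction: $37.30
Total deductions = $128.20 + $44.23 + $130.03 + $19.39 + $20.83 + $138.69 + $37.30 = $518.67
Net pay = $1,602.50 − $518.67 = $1,083.83

$1,083.83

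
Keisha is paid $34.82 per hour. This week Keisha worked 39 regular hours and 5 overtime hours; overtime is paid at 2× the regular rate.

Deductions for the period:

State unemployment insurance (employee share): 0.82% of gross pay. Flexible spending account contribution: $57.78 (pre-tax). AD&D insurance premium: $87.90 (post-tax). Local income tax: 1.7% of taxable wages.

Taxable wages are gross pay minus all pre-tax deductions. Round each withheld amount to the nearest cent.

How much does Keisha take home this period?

$1518.49

Regular pay: 39 × $34.82 = $1357.98
Overtime pay: 5 × $34.82 × 2 = $348.20
Gross pay = $1357.98 + $348.20 = $1706.18
Flexible spending account contribution: $57.78
Taxable wages = $1706.18 − $57.78 = $1648.40
Local income tax: $1648.40 × 0.017 = $28.02
State unemployment insurance (employee share): $1706.18 × 0.0082 = $13.99
AD&D insurance premium: $87.90
Total deductions = $57.78 + $28.02 + $13.99 + $87.90 = $187.69
Net pay = $1706.18 − $187.69 = $1518.49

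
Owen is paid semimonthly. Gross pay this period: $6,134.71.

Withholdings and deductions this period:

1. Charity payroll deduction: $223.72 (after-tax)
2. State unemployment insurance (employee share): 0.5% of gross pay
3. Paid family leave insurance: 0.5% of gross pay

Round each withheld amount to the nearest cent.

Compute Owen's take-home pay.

$5,849.65

Paid family leave insurance: $6,134.71 × 0.005 = $30.67
State unemployment insurance (employee share): $6,134.71 × 0.005 = $30.67
Charity payroll deduction: $223.72
Total deductions = $30.67 + $30.67 + $223.72 = $285.06
Net pay = $6,134.71 − $285.06 = $5,849.65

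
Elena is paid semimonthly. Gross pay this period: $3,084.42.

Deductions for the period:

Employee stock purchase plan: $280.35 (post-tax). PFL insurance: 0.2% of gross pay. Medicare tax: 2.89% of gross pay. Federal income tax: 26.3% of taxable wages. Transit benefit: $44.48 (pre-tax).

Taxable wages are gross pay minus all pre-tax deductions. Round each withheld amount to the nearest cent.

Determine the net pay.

Transit benefit: $44.48
Taxable wages = $3,084.42 − $44.48 = $3,039.94
Federal income tax: $3,039.94 × 0.263 = $799.50
Medicare tax: $3,084.42 × 0.0289 = $89.14
PFL insurance: $3,084.42 × 0.002 = $6.17
Employee stock purchase plan: $280.35
Total deductions = $44.48 + $799.50 + $89.14 + $6.17 + $280.35 = $1,219.64
Net pay = $3,084.42 − $1,219.64 = $1,864.78

$1,864.78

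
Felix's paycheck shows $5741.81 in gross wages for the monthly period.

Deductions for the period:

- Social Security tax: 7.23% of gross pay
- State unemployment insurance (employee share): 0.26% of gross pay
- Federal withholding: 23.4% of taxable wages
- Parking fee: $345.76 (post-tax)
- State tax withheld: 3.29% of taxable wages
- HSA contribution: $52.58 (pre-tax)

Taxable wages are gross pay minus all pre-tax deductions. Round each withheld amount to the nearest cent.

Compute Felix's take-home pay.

$3394.95

HSA contribution: $52.58
Taxable wages = $5741.81 − $52.58 = $5689.23
State tax withheld: $5689.23 × 0.0329 = $187.18
Federal withholding: $5689.23 × 0.234 = $1331.28
Social Security tax: $5741.81 × 0.0723 = $415.13
State unemployment insurance (employee share): $5741.81 × 0.0026 = $14.93
Parking fee: $345.76
Total deductions = $52.58 + $187.18 + $1331.28 + $415.13 + $14.93 + $345.76 = $2346.86
Net pay = $5741.81 − $2346.86 = $3394.95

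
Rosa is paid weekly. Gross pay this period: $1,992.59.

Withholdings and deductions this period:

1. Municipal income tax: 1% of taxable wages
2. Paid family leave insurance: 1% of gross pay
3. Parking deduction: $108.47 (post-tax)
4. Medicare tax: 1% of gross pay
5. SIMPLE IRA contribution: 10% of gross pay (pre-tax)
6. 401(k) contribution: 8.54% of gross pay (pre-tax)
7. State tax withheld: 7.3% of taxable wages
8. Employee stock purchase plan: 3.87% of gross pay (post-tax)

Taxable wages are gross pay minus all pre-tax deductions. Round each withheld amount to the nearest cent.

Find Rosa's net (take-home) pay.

$1,263.00

SIMPLE IRA contribution: $1,992.59 × 0.1 = $199.26
401(k) contribution: $1,992.59 × 0.0854 = $170.17
Pre-tax total = $199.26 + $170.17 = $369.43
Taxable wages = $1,992.59 − $369.43 = $1,623.16
Municipal income tax: $1,623.16 × 0.01 = $16.23
State tax withheld: $1,623.16 × 0.073 = $118.49
Paid family leave insurance: $1,992.59 × 0.01 = $19.93
Medicare tax: $1,992.59 × 0.01 = $19.93
Parking deduction: $108.47
Employee stock purchase plan: $1,992.59 × 0.0387 = $77.11
Total deductions = $199.26 + $170.17 + $16.23 + $118.49 + $19.93 + $19.93 + $108.47 + $77.11 = $729.59
Net pay = $1,992.59 − $729.59 = $1,263.00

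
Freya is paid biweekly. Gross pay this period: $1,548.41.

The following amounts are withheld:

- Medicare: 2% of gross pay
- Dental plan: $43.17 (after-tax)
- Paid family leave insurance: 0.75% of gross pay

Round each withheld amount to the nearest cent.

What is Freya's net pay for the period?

$1,462.66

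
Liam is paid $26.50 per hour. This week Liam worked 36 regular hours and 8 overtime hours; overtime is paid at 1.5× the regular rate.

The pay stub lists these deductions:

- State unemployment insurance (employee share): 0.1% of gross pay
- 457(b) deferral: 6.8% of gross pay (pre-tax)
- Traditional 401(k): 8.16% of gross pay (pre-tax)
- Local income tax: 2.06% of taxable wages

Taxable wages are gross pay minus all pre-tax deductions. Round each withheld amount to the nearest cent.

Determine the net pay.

Regular pay: 36 × $26.50 = $954.00
Overtime pay: 8 × $26.50 × 1.5 = $318.00
Gross pay = $954.00 + $318.00 = $1,272.00
457(b) deferral: $1,272.00 × 0.068 = $86.50
Traditional 401(k): $1,272.00 × 0.0816 = $103.80
Pre-tax total = $86.50 + $103.80 = $190.30
Taxable wages = $1,272.00 − $190.30 = $1,081.70
Local income tax: $1,081.70 × 0.0206 = $22.28
State unemployment insurance (employee share): $1,272.00 × 0.001 = $1.27
Total deductions = $86.50 + $103.80 + $22.28 + $1.27 = $213.85
Net pay = $1,272.00 − $213.85 = $1,058.15

$1,058.15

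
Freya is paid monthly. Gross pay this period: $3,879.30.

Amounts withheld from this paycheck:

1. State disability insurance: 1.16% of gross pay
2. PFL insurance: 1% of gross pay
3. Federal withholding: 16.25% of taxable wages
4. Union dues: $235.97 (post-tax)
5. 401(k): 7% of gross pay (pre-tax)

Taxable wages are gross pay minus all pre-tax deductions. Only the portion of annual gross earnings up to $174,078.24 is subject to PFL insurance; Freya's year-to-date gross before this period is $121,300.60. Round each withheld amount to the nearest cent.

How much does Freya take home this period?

$2,701.73

401(k): $3,879.30 × 0.07 = $271.55
Taxable wages = $3,879.30 − $271.55 = $3,607.75
Federal withholding: $3,607.75 × 0.1625 = $586.26
PFL insurance: cap not yet reached, full $3,879.30 is subject → $3,879.30 × 0.01 = $38.79
State disability insurance: $3,879.30 × 0.0116 = $45.00
Union dues: $235.97
Total deductions = $271.55 + $586.26 + $38.79 + $45.00 + $235.97 = $1,177.57
Net pay = $3,879.30 − $1,177.57 = $2,701.73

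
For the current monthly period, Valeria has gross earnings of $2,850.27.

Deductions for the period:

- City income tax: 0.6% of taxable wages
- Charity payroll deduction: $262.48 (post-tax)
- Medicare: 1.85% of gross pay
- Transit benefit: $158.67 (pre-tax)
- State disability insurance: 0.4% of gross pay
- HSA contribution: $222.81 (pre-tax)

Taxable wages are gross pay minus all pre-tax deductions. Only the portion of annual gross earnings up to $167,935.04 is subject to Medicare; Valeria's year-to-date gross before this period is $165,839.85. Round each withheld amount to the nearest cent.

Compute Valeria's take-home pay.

HSA contribution: $222.81
Transit benefit: $158.67
Pre-tax total = $222.81 + $158.67 = $381.48
Taxable wages = $2,850.27 − $381.48 = $2,468.79
City income tax: $2,468.79 × 0.006 = $14.81
State disability insurance: $2,850.27 × 0.004 = $11.40
Medicare: only $167,935.04 − $165,839.85 = $2,095.19 of this check is subject → $2,095.19 × 0.0185 = $38.76
Charity payroll deduction: $262.48
Total deductions = $222.81 + $158.67 + $14.81 + $11.40 + $38.76 + $262.48 = $708.93
Net pay = $2,850.27 − $708.93 = $2,141.34

$2,141.34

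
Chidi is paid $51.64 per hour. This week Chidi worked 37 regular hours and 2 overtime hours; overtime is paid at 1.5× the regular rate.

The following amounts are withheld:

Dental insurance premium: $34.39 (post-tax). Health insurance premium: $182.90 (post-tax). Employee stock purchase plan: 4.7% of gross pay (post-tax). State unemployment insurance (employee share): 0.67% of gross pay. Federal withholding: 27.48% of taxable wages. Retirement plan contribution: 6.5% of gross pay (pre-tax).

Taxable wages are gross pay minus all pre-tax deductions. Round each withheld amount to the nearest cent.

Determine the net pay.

$1,072.40

Regular pay: 37 × $51.64 = $1,910.68
Overtime pay: 2 × $51.64 × 1.5 = $154.92
Gross pay = $1,910.68 + $154.92 = $2,065.60
Retirement plan contribution: $2,065.60 × 0.065 = $134.26
Taxable wages = $2,065.60 − $134.26 = $1,931.34
Federal withholding: $1,931.34 × 0.2748 = $530.73
State unemployment insurance (employee share): $2,065.60 × 0.0067 = $13.84
Dental insurance premium: $34.39
Health insurance premium: $182.90
Employee stock purchase plan: $2,065.60 × 0.047 = $97.08
Total deductions = $134.26 + $530.73 + $13.84 + $34.39 + $182.90 + $97.08 = $993.20
Net pay = $2,065.60 − $993.20 = $1,072.40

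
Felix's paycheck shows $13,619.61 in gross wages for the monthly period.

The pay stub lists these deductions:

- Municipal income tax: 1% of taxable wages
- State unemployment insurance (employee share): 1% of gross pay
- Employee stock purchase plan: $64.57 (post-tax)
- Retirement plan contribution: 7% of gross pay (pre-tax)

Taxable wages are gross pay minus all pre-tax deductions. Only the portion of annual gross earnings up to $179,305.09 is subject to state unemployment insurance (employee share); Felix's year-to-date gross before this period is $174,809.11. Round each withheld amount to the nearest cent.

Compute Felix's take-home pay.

Retirement plan contribution: $13,619.61 × 0.07 = $953.37
Taxable wages = $13,619.61 − $953.37 = $12,666.24
Municipal income tax: $12,666.24 × 0.01 = $126.66
State unemployment insurance (employee share): only $179,305.09 − $174,809.11 = $4,495.98 of this check is subject → $4,495.98 × 0.01 = $44.96
Employee stock purchase plan: $64.57
Total deductions = $953.37 + $126.66 + $44.96 + $64.57 = $1,189.56
Net pay = $13,619.61 − $1,189.56 = $12,430.05

$12,430.05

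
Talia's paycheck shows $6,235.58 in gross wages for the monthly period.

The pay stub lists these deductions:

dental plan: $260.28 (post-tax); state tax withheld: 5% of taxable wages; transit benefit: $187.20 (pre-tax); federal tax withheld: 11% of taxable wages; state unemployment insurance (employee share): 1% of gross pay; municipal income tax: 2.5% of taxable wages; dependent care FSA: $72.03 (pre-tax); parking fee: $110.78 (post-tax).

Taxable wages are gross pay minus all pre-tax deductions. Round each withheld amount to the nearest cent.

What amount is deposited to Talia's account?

$4,437.30

Dependent care FSA: $72.03
Transit benefit: $187.20
Pre-tax total = $72.03 + $187.20 = $259.23
Taxable wages = $6,235.58 − $259.23 = $5,976.35
Federal tax withheld: $5,976.35 × 0.11 = $657.40
Municipal income tax: $5,976.35 × 0.025 = $149.41
State tax withheld: $5,976.35 × 0.05 = $298.82
State unemployment insurance (employee share): $6,235.58 × 0.01 = $62.36
Parking fee: $110.78
Dental plan: $260.28
Total deductions = $72.03 + $187.20 + $657.40 + $149.41 + $298.82 + $62.36 + $110.78 + $260.28 = $1,798.28
Net pay = $6,235.58 − $1,798.28 = $4,437.30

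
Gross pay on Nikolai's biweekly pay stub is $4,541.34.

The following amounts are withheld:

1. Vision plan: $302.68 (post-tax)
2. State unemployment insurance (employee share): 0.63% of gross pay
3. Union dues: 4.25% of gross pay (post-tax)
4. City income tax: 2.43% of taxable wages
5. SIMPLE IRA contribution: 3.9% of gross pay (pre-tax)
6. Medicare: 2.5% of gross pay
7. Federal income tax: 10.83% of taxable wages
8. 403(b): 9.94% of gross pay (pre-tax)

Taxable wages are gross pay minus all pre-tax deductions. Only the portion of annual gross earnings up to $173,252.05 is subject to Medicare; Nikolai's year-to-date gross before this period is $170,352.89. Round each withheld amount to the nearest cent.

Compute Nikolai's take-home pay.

$2,797.20

SIMPLE IRA contribution: $4,541.34 × 0.039 = $177.11
403(b): $4,541.34 × 0.0994 = $451.41
Pre-tax total = $177.11 + $451.41 = $628.52
Taxable wages = $4,541.34 − $628.52 = $3,912.82
City income tax: $3,912.82 × 0.0243 = $95.08
Federal income tax: $3,912.82 × 0.1083 = $423.76
State unemployment insurance (employee share): $4,541.34 × 0.0063 = $28.61
Medicare: only $173,252.05 − $170,352.89 = $2,899.16 of this check is subject → $2,899.16 × 0.025 = $72.48
Vision plan: $302.68
Union dues: $4,541.34 × 0.0425 = $193.01
Total deductions = $177.11 + $451.41 + $95.08 + $423.76 + $28.61 + $72.48 + $302.68 + $193.01 = $1,744.14
Net pay = $4,541.34 − $1,744.14 = $2,797.20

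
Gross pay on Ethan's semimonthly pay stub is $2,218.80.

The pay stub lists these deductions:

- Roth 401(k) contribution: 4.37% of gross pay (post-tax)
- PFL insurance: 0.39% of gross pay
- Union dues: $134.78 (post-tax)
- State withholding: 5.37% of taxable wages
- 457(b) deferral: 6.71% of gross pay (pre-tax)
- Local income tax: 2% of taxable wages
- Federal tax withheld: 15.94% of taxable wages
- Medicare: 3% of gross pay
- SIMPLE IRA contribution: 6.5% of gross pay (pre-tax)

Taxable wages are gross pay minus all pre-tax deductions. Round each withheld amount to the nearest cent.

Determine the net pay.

SIMPLE IRA contribution: $2,218.80 × 0.065 = $144.22
457(b) deferral: $2,218.80 × 0.0671 = $148.88
Pre-tax total = $144.22 + $148.88 = $293.10
Taxable wages = $2,218.80 − $293.10 = $1,925.70
State withholding: $1,925.70 × 0.0537 = $103.41
Federal tax withheld: $1,925.70 × 0.1594 = $306.96
Local income tax: $1,925.70 × 0.02 = $38.51
PFL insurance: $2,218.80 × 0.0039 = $8.65
Medicare: $2,218.80 × 0.03 = $66.56
Union dues: $134.78
Roth 401(k) contribution: $2,218.80 × 0.0437 = $96.96
Total deductions = $144.22 + $148.88 + $103.41 + $306.96 + $38.51 + $8.65 + $66.56 + $134.78 + $96.96 = $1,048.93
Net pay = $2,218.80 − $1,048.93 = $1,169.87

$1,169.87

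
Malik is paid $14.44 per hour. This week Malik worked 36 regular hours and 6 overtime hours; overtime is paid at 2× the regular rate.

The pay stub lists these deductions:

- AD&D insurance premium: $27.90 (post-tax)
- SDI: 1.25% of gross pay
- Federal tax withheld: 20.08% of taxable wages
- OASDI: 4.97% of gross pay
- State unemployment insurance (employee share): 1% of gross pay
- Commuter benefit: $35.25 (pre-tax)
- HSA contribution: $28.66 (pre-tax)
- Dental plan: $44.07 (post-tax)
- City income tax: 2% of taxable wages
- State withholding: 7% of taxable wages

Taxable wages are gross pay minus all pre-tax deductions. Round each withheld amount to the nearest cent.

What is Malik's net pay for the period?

Regular pay: 36 × $14.44 = $519.84
Overtime pay: 6 × $14.44 × 2 = $173.28
Gross pay = $519.84 + $173.28 = $693.12
Commuter benefit: $35.25
HSA contribution: $28.66
Pre-tax total = $35.25 + $28.66 = $63.91
Taxable wages = $693.12 − $63.91 = $629.21
State withholding: $629.21 × 0.07 = $44.04
Federal tax withheld: $629.21 × 0.2008 = $126.35
City income tax: $629.21 × 0.02 = $12.58
SDI: $693.12 × 0.0125 = $8.66
OASDI: $693.12 × 0.0497 = $34.45
State unemployment insurance (employee share): $693.12 × 0.01 = $6.93
Dental plan: $44.07
AD&D insurance premium: $27.90
Total deductions = $35.25 + $28.66 + $44.04 + $126.35 + $12.58 + $8.66 + $34.45 + $6.93 + $44.07 + $27.90 = $368.89
Net pay = $693.12 − $368.89 = $324.23

$324.23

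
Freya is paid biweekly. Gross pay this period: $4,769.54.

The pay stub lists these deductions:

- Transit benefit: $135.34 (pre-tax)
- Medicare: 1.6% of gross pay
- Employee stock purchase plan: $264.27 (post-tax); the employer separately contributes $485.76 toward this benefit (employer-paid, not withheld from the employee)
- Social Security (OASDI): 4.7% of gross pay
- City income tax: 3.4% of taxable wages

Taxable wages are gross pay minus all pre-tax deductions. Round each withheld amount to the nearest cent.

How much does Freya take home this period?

$3,911.89

Transit benefit: $135.34
Taxable wages = $4,769.54 − $135.34 = $4,634.20
City income tax: $4,634.20 × 0.034 = $157.56
Social Security (OASDI): $4,769.54 × 0.047 = $224.17
Medicare: $4,769.54 × 0.016 = $76.31
Employee stock purchase plan: $264.27
(Employer's $485.76 toward employee stock purchase plan is not withheld from the employee.)
Total deductions = $135.34 + $157.56 + $224.17 + $76.31 + $264.27 = $857.65
Net pay = $4,769.54 − $857.65 = $3,911.89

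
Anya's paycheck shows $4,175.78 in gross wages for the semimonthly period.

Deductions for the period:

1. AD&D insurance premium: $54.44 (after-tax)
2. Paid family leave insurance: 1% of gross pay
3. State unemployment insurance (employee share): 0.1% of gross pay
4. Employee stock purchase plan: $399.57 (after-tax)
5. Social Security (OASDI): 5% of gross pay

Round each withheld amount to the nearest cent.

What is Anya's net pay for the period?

Social Security (OASDI): $4,175.78 × 0.05 = $208.79
State unemployment insurance (employee share): $4,175.78 × 0.001 = $4.18
Paid family leave insurance: $4,175.78 × 0.01 = $41.76
AD&D insurance premium: $54.44
Employee stock purchase plan: $399.57
Total deductions = $208.79 + $4.18 + $41.76 + $54.44 + $399.57 = $708.74
Net pay = $4,175.78 − $708.74 = $3,467.04

$3,467.04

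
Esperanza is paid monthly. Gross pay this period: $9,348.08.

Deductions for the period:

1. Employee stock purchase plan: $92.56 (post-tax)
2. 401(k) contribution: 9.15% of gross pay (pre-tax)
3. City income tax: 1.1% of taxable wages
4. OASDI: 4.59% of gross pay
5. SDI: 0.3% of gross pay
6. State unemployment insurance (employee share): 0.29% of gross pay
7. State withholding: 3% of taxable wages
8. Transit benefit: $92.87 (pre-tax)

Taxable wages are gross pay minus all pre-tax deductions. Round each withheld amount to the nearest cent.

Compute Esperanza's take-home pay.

Transit benefit: $92.87
401(k) contribution: $9,348.08 × 0.0915 = $855.35
Pre-tax total = $92.87 + $855.35 = $948.22
Taxable wages = $9,348.08 − $948.22 = $8,399.86
City income tax: $8,399.86 × 0.011 = $92.40
State withholding: $8,399.86 × 0.03 = $252.00
OASDI: $9,348.08 × 0.0459 = $429.08
SDI: $9,348.08 × 0.003 = $28.04
State unemployment insurance (employee share): $9,348.08 × 0.0029 = $27.11
Employee stock purchase plan: $92.56
Total deductions = $92.87 + $855.35 + $92.40 + $252.00 + $429.08 + $28.04 + $27.11 + $92.56 = $1,869.41
Net pay = $9,348.08 − $1,869.41 = $7,478.67

$7,478.67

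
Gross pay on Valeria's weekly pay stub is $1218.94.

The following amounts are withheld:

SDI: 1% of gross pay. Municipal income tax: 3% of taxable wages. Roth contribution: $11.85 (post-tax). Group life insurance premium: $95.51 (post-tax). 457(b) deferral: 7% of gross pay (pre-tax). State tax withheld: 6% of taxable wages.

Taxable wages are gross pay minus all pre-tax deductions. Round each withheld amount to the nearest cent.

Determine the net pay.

$912.03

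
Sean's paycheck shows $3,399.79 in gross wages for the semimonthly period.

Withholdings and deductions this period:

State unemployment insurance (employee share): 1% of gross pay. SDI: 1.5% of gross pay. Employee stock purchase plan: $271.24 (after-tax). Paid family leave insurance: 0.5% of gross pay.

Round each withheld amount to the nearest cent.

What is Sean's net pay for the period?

$3,026.55

SDI: $3,399.79 × 0.015 = $51.00
State unemployment insurance (employee share): $3,399.79 × 0.01 = $34.00
Paid family leave insurance: $3,399.79 × 0.005 = $17.00
Employee stock purchase plan: $271.24
Total deductions = $51.00 + $34.00 + $17.00 + $271.24 = $373.24
Net pay = $3,399.79 − $373.24 = $3,026.55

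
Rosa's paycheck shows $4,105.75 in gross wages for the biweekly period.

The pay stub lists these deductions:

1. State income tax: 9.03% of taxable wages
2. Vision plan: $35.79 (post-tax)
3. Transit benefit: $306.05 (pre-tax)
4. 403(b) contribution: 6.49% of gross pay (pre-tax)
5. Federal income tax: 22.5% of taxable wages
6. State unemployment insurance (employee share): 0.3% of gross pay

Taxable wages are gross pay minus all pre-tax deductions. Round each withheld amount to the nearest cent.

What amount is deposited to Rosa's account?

$2,371.10

403(b) contribution: $4,105.75 × 0.0649 = $266.46
Transit benefit: $306.05
Pre-tax total = $266.46 + $306.05 = $572.51
Taxable wages = $4,105.75 − $572.51 = $3,533.24
Federal income tax: $3,533.24 × 0.225 = $794.98
State income tax: $3,533.24 × 0.0903 = $319.05
State unemployment insurance (employee share): $4,105.75 × 0.003 = $12.32
Vision plan: $35.79
Total deductions = $266.46 + $306.05 + $794.98 + $319.05 + $12.32 + $35.79 = $1,734.65
Net pay = $4,105.75 − $1,734.65 = $2,371.10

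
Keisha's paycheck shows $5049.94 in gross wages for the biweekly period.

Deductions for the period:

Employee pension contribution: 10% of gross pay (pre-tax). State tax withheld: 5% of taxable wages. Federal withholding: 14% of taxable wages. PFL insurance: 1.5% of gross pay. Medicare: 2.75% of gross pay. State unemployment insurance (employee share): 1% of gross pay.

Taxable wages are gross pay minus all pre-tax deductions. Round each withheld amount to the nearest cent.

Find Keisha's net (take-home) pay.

Employee pension contribution: $5049.94 × 0.1 = $504.99
Taxable wages = $5049.94 − $504.99 = $4544.95
State tax withheld: $4544.95 × 0.05 = $227.25
Federal withholding: $4544.95 × 0.14 = $636.29
Medicare: $5049.94 × 0.0275 = $138.87
State unemployment insurance (employee share): $5049.94 × 0.01 = $50.50
PFL insurance: $5049.94 × 0.015 = $75.75
Total deductions = $504.99 + $227.25 + $636.29 + $138.87 + $50.50 + $75.75 = $1633.65
Net pay = $5049.94 − $1633.65 = $3416.29

$3416.29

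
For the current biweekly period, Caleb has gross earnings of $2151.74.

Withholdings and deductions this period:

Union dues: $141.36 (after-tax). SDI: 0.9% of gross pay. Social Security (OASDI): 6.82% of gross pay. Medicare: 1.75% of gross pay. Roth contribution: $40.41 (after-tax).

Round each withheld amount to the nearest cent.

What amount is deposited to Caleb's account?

Medicare: $2151.74 × 0.0175 = $37.66
Social Security (OASDI): $2151.74 × 0.0682 = $146.75
SDI: $2151.74 × 0.009 = $19.37
Union dues: $141.36
Roth contribution: $40.41
Total deductions = $37.66 + $146.75 + $19.37 + $141.36 + $40.41 = $385.55
Net pay = $2151.74 − $385.55 = $1766.19

$1766.19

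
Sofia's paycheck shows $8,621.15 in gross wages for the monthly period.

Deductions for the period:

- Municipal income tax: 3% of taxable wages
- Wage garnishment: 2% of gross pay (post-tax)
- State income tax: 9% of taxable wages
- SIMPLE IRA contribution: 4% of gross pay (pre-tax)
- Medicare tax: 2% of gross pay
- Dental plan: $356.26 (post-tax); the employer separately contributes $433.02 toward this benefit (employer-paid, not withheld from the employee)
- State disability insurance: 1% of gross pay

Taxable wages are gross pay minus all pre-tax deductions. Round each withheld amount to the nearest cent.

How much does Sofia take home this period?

SIMPLE IRA contribution: $8,621.15 × 0.04 = $344.85
Taxable wages = $8,621.15 − $344.85 = $8,276.30
State income tax: $8,276.30 × 0.09 = $744.87
Municipal income tax: $8,276.30 × 0.03 = $248.29
State disability insurance: $8,621.15 × 0.01 = $86.21
Medicare tax: $8,621.15 × 0.02 = $172.42
Wage garnishment: $8,621.15 × 0.02 = $172.42
Dental plan: $356.26
(Employer's $433.02 toward dental plan is not withheld from the employee.)
Total deductions = $344.85 + $744.87 + $248.29 + $86.21 + $172.42 + $172.42 + $356.26 = $2,125.32
Net pay = $8,621.15 − $2,125.32 = $6,495.83

$6,495.83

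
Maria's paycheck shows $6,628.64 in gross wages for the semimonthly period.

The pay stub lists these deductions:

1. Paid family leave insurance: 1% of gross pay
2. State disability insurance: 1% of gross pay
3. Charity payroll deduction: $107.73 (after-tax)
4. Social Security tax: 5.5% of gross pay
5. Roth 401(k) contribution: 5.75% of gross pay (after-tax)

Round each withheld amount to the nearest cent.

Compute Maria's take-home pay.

State disability insurance: $6,628.64 × 0.01 = $66.29
Social Security tax: $6,628.64 × 0.055 = $364.58
Paid family leave insurance: $6,628.64 × 0.01 = $66.29
Roth 401(k) contribution: $6,628.64 × 0.0575 = $381.15
Charity payroll deduction: $107.73
Total deductions = $66.29 + $364.58 + $66.29 + $381.15 + $107.73 = $986.04
Net pay = $6,628.64 − $986.04 = $5,642.60

$5,642.60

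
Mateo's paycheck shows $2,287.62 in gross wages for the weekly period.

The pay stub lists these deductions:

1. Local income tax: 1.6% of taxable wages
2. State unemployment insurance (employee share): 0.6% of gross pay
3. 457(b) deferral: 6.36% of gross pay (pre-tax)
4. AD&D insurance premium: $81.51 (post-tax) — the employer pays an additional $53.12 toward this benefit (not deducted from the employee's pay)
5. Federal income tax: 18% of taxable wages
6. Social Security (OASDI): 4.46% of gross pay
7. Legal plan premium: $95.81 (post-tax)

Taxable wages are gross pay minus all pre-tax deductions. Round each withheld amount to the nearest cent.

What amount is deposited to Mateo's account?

457(b) deferral: $2,287.62 × 0.0636 = $145.49
Taxable wages = $2,287.62 − $145.49 = $2,142.13
Local income tax: $2,142.13 × 0.016 = $34.27
Federal income tax: $2,142.13 × 0.18 = $385.58
Social Security (OASDI): $2,287.62 × 0.0446 = $102.03
State unemployment insurance (employee share): $2,287.62 × 0.006 = $13.73
Legal plan premium: $95.81
AD&D insurance premium: $81.51
(Employer's $53.12 toward AD&D insurance premium is not withheld from the employee.)
Total deductions = $145.49 + $34.27 + $385.58 + $102.03 + $13.73 + $95.81 + $81.51 = $858.42
Net pay = $2,287.62 − $858.42 = $1,429.20

$1,429.20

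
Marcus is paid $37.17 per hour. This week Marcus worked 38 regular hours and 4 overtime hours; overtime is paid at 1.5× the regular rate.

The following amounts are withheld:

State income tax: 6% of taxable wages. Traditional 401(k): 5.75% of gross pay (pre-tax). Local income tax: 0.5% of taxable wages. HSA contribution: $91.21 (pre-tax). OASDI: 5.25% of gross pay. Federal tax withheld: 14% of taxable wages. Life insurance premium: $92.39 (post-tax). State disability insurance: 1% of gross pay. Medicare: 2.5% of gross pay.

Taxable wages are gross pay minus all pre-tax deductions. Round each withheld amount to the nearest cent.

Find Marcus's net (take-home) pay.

Regular pay: 38 × $37.17 = $1412.46
Overtime pay: 4 × $37.17 × 1.5 = $223.02
Gross pay = $1412.46 + $223.02 = $1635.48
HSA contribution: $91.21
Traditional 401(k): $1635.48 × 0.0575 = $94.04
Pre-tax total = $91.21 + $94.04 = $185.25
Taxable wages = $1635.48 − $185.25 = $1450.23
Local income tax: $1450.23 × 0.005 = $7.25
Federal tax withheld: $1450.23 × 0.14 = $203.03
State income tax: $1450.23 × 0.06 = $87.01
State disability insurance: $1635.48 × 0.01 = $16.35
OASDI: $1635.48 × 0.0525 = $85.86
Medicare: $1635.48 × 0.025 = $40.89
Life insurance premium: $92.39
Total deductions = $91.21 + $94.04 + $7.25 + $203.03 + $87.01 + $16.35 + $85.86 + $40.89 + $92.39 = $718.03
Net pay = $1635.48 − $718.03 = $917.45

$917.45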